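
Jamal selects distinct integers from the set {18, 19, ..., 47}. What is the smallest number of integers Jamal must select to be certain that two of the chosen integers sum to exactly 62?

18

Group the elements by complementary pair {x, 62−x}: {18,44}, {19,43}, {20,42}, …, giving 13 two-element pairs; the single value 31 (it cannot pair with itself since the integers are distinct); and 3 integers whose partner 62−x falls outside [18,47].
By pigeonhole, treating each of those 17 groups as a pigeonhole, one can pick one integer per group — 17 integers — with no two summing to 62.
The 18th integer lands in an occupied pair, forcing a sum of 62.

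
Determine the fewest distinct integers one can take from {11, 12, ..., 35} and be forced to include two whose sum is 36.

Group the elements by complementary pair {x, 36−x}: {11,25}, {12,24}, {13,23}, …, giving 7 two-element pairs, the single value 18 (it cannot pair with itself since the integers are distinct), and 10 integers whose partner 36−x falls outside [11,35].
By the pigeonhole principle, treating each of those 18 groups as a pigeonhole, one can pick one integer per group — 18 integers — with no two summing to 36.
The 19th integer lands in an occupied pair, forcing a sum of 36.

19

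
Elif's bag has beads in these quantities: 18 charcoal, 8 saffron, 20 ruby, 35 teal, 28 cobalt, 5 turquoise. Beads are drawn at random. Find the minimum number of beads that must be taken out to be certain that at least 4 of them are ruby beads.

In the worst case for collecting ruby beads, every non-ruby bead comes out first.
There are 18 + 8 + 35 + 28 + 5 = 94 non-ruby beads altogether.
After those, each further bead must be ruby, so 94 + 4 = 98 draws guarantee 4 ruby beads.

98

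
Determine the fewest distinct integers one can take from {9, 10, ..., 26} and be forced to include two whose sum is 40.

Two chosen integers sum to 40 exactly when both halves of some pair {x, 40−x} with 14 ≤ x ≤ 40−x ≤ 26 are chosen — 6 such pairs.
The remaining 6 elements (those with no distinct partner in range) can never complete a 40-sum, so the worst case takes all of them and one from each pair: 6 + 6 = 12.
Pigeonhole: the 13th integer has to be the second member of some pair, so 12 + 1 = 13.

13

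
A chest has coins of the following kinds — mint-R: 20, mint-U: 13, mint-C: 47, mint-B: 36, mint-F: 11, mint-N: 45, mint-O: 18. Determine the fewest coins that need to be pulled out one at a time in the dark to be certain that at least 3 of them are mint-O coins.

175

In the worst case for collecting mint-O coins, every non-mint-O coin comes out first.
There are 20 + 13 + 47 + 36 + 11 + 45 = 172 non-mint-O coins altogether.
After those, each further coin must be mint-O, so 172 + 3 = 175 draws guarantee 3 mint-O coins.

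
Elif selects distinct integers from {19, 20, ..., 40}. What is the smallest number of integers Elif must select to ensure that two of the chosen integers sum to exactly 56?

14

Group the elements by complementary pair {x, 56−x}: {19,37}, {20,36}, {21,35}, …, giving 9 two-element pairs, the single value 28 (it cannot pair with itself since the integers are distinct), and 3 integers whose partner 56−x falls outside [19,40].
By the pigeonhole principle, treating each of those 13 groups as a pigeonhole, one can pick one integer per group — 13 integers — with no two summing to 56.
The 14th integer lands in an occupied pair, forcing a sum of 56.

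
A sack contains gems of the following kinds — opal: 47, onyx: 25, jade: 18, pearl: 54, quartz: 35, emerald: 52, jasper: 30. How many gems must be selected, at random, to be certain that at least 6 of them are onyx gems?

242

In the worst case for collecting onyx gems, every non-onyx gem comes out first.
There are 47 + 18 + 54 + 35 + 52 + 30 = 236 non-onyx gems altogether.
After those, each further gem must be onyx, so 236 + 6 = 242 draws guarantee 6 onyx gems.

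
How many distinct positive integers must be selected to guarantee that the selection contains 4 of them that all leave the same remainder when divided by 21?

64

By the pigeonhole principle, the 21 residue classes mod 21 are the pigeonholes.
With 63 integers one could put 3 in each residue class and have no class reach 4.
The 64th integer pushes some class to 4, so 21·3 + 1 = 64.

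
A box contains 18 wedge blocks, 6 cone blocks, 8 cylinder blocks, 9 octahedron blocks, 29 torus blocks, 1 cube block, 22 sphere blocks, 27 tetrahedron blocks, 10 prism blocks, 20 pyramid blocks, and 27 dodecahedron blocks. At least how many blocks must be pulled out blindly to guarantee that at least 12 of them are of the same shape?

101

Pigeonhole: put each drawn block into a box by shape. The largest draw with every box below 12 takes min(count, 11) from each shape; shapes with fewer than 11 contribute all they have.
Σ min(cᵢ, 11) = 11 + 6 + 8 + 9 + 11 + 1 + 11 + 11 + 10 + 11 + 11 = 100.
Draw number 100 + 1 = 101 must push one box to 12.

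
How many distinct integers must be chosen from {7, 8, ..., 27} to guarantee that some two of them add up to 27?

15

A set avoiding the sum 27 can contain at most one of each pair {x, 27−x}, plus the 7 elements whose complement lies outside the range.
The integers 14, …, 27 (14 of them) are such a set: any two sum to at least 14+15 = 29 > 27.
Any 15th integer completes one of the 7 pairs, so 15 choices force a sum of 27.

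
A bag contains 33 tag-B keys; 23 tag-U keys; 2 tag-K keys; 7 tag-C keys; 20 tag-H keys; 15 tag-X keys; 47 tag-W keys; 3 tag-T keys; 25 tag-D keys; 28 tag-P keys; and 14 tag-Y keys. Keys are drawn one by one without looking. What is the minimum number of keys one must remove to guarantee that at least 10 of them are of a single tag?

85

By the pigeonhole principle, put each drawn key into a box by tag. The largest draw with every box below 10 takes min(count, 9) from each tag; tags with fewer than 9 contribute all they have.
Σ min(cᵢ, 9) = 9 + 9 + 2 + 7 + 9 + 9 + 9 + 3 + 9 + 9 + 9 = 84.
Draw number 84 + 1 = 85 must push one box to 10.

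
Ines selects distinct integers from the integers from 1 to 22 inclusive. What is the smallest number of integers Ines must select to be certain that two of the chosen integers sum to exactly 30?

16

A set avoiding the sum 30 can contain at most one of each pair {x, 30−x}, plus the 8 elements whose complement lies outside the range or equal to its own complement.
The integers 1, …, 15 (15 of them) are such a set: any two sum to at least 1+2 = 3 and at most 14+15 = 29 < 30.
Pigeonhole: any 16th integer completes one of the 7 pairs, so 16 choices force a sum of 30.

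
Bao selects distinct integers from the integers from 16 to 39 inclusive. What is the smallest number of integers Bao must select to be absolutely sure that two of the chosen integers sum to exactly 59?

15

A set avoiding the sum 59 can contain at most one of each pair {x, 59−x}, plus the 4 elements whose complement lies outside the range.
The integers 16, …, 29 (14 of them) are such a set: any two sum to at least 16+17 = 33 and at most 28+29 = 57 < 59.
By the pigeonhole principle, any 15th integer completes one of the 10 pairs, so 15 choices force a sum of 59.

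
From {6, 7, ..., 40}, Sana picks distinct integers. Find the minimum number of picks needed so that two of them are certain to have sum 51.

21

Two chosen integers sum to 51 exactly when both halves of some pair {x, 51−x} with 11 ≤ x ≤ 51−x ≤ 40 are chosen — 15 such pairs.
The remaining 5 elements (those with no distinct partner in range) can never complete a 51-sum, so the worst case takes all of them and one from each pair: 5 + 15 = 20.
The 21st integer has to be the second member of some pair, so 20 + 1 = 21.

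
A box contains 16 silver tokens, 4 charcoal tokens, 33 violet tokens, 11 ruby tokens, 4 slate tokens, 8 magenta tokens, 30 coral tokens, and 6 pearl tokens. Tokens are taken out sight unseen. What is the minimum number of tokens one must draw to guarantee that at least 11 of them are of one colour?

63

Put each drawn token into a box by colour. The largest draw with every box below 11 takes min(count, 10) from each colour; colours with fewer than 10 contribute all they have.
Σ min(cᵢ, 10) = 10 + 4 + 10 + 10 + 4 + 8 + 10 + 6 = 62.
Draw number 62 + 1 = 63 must push one box to 11.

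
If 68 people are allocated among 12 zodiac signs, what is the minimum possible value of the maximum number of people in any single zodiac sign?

By the pigeonhole principle, the 12 zodiac signs are the holes and the 68 people are the pigeons.
If every zodiac sign held at most 5 people, the total would be at most 12 × 5 = 60, which is less than 68.
So some zodiac sign holds at least ⌈68/12⌉ = 6 people.

6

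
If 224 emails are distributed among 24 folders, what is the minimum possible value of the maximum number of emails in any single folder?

The 24 folders are the holes and the 224 emails are the pigeons.
If every folder held at most 9 emails, the total would be at most 24 × 9 = 216, which is less than 224.
So some folder holds at least ⌈224/24⌉ = 10 emails.

10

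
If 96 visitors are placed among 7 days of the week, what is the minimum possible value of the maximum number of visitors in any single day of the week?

The 7 days of the week are the holes and the 96 visitors are the pigeons.
If every day of the week held at most 13 visitors, the total would be at most 7 × 13 = 91, which is less than 96.
So some day of the week holds at least ⌈96/7⌉ = 14 visitors.

14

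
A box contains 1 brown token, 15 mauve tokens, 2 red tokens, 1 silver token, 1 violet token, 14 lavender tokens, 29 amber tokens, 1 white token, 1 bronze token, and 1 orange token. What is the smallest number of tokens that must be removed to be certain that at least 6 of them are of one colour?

24

An adversary could hand out at most 5 tokens per colour (7 colours run out sooner): 1 + 5 + 2 + 1 + 1 + 5 + 5 + 1 + 1 + 1 = 23 tokens and still no colour has 6.
Pigeonhole: one more token lands in a colour already at 5, so 24 draws are enough and 23 are not.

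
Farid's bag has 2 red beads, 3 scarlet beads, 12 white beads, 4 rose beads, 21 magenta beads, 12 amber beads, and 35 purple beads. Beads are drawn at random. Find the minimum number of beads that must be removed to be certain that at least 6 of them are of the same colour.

The 7 colours are the holes; the beads drawn are the pigeons.
To avoid 6 of any one colour, the worst case takes at most 5 of each colour, or every bead of a colour that has fewer than 5.
That gives 2 + 3 + 5 + 4 + 5 + 5 + 5 = 29 beads with no colour reaching 6.
The next bead forces some colour to 6, so 29 + 1 = 30.

30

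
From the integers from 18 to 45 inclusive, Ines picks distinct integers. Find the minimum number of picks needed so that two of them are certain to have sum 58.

18

A set avoiding the sum 58 can contain at most one of each pair {x, 58−x}, plus the 6 elements whose complement lies outside the range or equal to its own complement.
The integers 29, …, 45 (17 of them) are such a set: any two sum to at least 29+30 = 59 > 58.
Any 18th integer completes one of the 11 pairs, so 18 choices force a sum of 58.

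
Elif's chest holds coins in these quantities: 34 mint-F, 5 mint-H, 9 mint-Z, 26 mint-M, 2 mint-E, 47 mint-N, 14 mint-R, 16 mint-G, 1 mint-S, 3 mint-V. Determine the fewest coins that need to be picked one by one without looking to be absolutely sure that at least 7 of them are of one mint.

The 10 mints are the holes; the coins drawn are the pigeons.
To avoid 7 of any one mint, the worst case takes at most 6 of each mint, or every coin of a mint that has fewer than 6.
That gives 6 + 5 + 6 + 6 + 2 + 6 + 6 + 6 + 1 + 3 = 47 coins with no mint reaching 7.
The next coin forces some mint to 7, so 47 + 1 = 48.

48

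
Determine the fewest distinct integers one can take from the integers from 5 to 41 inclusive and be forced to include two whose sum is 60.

Two chosen integers sum to 60 exactly when both halves of some pair {x, 60−x} with 19 ≤ x ≤ 60−x ≤ 41 are chosen — 11 such pairs.
The remaining 15 elements (those with no distinct partner in range) can never complete a 60-sum, so the worst case takes all of them and one from each pair: 15 + 11 = 26.
By the pigeonhole principle, the 27th integer has to be the second member of some pair, so 26 + 1 = 27.

27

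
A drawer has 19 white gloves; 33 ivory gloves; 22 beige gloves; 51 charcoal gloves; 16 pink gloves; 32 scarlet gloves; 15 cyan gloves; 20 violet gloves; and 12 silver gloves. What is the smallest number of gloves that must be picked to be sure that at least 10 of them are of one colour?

82

The 9 colours are the holes; the gloves drawn are the pigeons.
To avoid 10 of any one colour, the worst case takes at most 9 of each colour.
That gives 9 + 9 + 9 + 9 + 9 + 9 + 9 + 9 + 9 = 81 gloves with no colour reaching 10.
The next glove forces some colour to 10, so 81 + 1 = 82.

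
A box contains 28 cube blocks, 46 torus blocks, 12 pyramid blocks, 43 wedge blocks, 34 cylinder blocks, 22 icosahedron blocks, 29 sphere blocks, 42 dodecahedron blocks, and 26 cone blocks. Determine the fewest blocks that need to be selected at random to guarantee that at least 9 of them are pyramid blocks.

279

In the worst case for collecting pyramid blocks, every non-pyramid block comes out first.
There are 28 + 46 + 43 + 34 + 22 + 29 + 42 + 26 = 270 non-pyramid blocks altogether.
After those, each further block must be pyramid, so 270 + 9 = 279 draws guarantee 9 pyramid blocks.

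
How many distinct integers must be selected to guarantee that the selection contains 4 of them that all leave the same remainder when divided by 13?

40

By pigeonhole, the 13 residue classes mod 13 are the pigeonholes.
With 39 integers one could put 3 in each residue class and have no class reach 4.
The 40th integer pushes some class to 4, so 13·3 + 1 = 40.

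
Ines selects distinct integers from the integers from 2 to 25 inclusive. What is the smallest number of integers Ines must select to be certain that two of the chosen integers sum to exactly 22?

16

Two chosen integers sum to 22 exactly when both halves of some pair {x, 22−x} with 2 ≤ x ≤ 22−x ≤ 20 are chosen — 9 such pairs.
The remaining 6 elements (those with no distinct partner in range) can never complete a 22-sum, so the worst case takes all of them and one from each pair: 6 + 9 = 15.
The 16th integer has to be the second member of some pair, so 15 + 1 = 16.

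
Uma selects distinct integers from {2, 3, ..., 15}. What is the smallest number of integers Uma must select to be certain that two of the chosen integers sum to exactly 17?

8

A set avoiding the sum 17 can contain at most one of each pair {x, 17−x}.
The integers 9, …, 15 (7 of them) are such a set: any two sum to at least 9+10 = 19 > 17.
Any 8th integer completes one of the 7 pairs, so 8 choices force a sum of 17.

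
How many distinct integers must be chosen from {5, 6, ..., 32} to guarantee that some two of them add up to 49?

21

Group the elements by complementary pair {x, 49−x}: {17,32}, {18,31}, {19,30}, …, giving 8 two-element pairs and 12 integers whose partner 49−x falls outside [5,32].
Pigeonhole: treating each of those 20 groups as a pigeonhole, one can pick one integer per group — 20 integers — with no two summing to 49.
The 21st integer lands in an occupied pair, forcing a sum of 49.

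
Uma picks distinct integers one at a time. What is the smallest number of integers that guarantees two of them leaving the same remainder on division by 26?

27

By the pigeonhole principle, the 26 residue classes mod 26 are the pigeonholes.
With 26 integers one could put 1 in each residue class and have no class reach 2.
The 27th integer pushes some class to 2, so 26·1 + 1 = 27.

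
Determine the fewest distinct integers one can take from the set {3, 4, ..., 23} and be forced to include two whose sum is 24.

A set avoiding the sum 24 can contain at most one of each pair {x, 24−x}, plus the 3 elements whose complement lies outside the range or equal to its own complement.
The integers 12, …, 23 (12 of them) are such a set: any two sum to at least 12+13 = 25 > 24.
Pigeonhole: any 13th integer completes one of the 9 pairs, so 13 choices force a sum of 24.

13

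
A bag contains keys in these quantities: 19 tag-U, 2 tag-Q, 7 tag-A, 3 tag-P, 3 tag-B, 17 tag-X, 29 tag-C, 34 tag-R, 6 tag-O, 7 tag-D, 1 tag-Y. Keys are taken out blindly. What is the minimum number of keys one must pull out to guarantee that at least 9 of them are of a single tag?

An adversary could hand out at most 8 keys per tag (7 tags run out sooner): 8 + 2 + 7 + 3 + 3 + 8 + 8 + 8 + 6 + 7 + 1 = 61 keys and still no tag has 9.
By pigeonhole, one more key lands in a tag already at 8, so 62 draws are enough and 61 are not.

62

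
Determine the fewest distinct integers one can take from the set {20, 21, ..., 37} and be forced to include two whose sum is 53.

12

Group the elements by complementary pair {x, 53−x}: {20,33}, {21,32}, {22,31}, …, giving 7 two-element pairs and 4 integers whose partner 53−x falls outside [20,37].
By the pigeonhole principle, treating each of those 11 groups as a pigeonhole, one can pick one integer per group — 11 integers — with no two summing to 53.
The 12th integer lands in an occupied pair, forcing a sum of 53.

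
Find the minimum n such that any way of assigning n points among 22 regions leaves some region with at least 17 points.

With 352 points one could put exactly 16 in each of the 22 regions, and no region would reach 17.
Pigeonhole: one more point must land in a region that already has 16, giving it 17.
So 22 × 16 + 1 = 353 points are required.

353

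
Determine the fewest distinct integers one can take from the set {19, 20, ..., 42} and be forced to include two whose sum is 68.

Group the elements by complementary pair {x, 68−x}: {26,42}, {27,41}, {28,40}, …, giving 8 two-element pairs, the single value 34 (it cannot pair with itself since the integers are distinct), and 7 integers whose partner 68−x falls outside [19,42].
By the pigeonhole principle, treating each of those 16 groups as a pigeonhole, one can pick one integer per group — 16 integers — with no two summing to 68.
The 17th integer lands in an occupied pair, forcing a sum of 68.

17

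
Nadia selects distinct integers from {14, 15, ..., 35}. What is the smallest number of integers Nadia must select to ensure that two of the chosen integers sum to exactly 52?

A set avoiding the sum 52 can contain at most one of each pair {x, 52−x}, plus the 4 elements whose complement lies outside the range or equal to its own complement.
The integers 14, …, 26 (13 of them) are such a set: any two sum to at least 14+15 = 29 and at most 25+26 = 51 < 52.
Any 14th integer completes one of the 9 pairs, so 14 choices force a sum of 52.

14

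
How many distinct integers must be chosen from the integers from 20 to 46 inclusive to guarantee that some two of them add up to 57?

19

Group the elements by complementary pair {x, 57−x}: {20,37}, {21,36}, {22,35}, …, giving 9 two-element pairs and 9 integers whose partner 57−x falls outside [20,46].
Pigeonhole: treating each of those 18 groups as a pigeonhole, one can pick one integer per group — 18 integers — with no two summing to 57.
The 19th integer lands in an occupied pair, forcing a sum of 57.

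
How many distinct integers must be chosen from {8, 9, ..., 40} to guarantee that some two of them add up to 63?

A set avoiding the sum 63 can contain at most one of each pair {x, 63−x}, plus the 15 elements whose complement lies outside the range.
The integers 8, …, 31 (24 of them) are such a set: any two sum to at least 8+9 = 17 and at most 30+31 = 61 < 63.
Any 25th integer completes one of the 9 pairs, so 25 choices force a sum of 63.

25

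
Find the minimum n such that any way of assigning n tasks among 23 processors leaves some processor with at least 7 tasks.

With 138 tasks one could put exactly 6 in each of the 23 processors, and no processor would reach 7.
By the pigeonhole principle, one more task must land in a processor that already has 6, giving it 7.
So 23 × 6 + 1 = 139 tasks are required.

139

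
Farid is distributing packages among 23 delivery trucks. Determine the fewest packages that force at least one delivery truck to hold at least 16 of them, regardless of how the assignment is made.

346

With 345 packages one could put exactly 15 in each of the 23 delivery trucks, and no delivery truck would reach 16.
One more package must land in a delivery truck that already has 15, giving it 16.
So 23 × 15 + 1 = 346 packages are required.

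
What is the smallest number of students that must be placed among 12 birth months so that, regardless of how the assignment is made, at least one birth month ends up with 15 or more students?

With 168 students one could put exactly 14 in each of the 12 birth months, and no birth month would reach 15.
By the pigeonhole principle, one more student must land in a birth month that already has 14, giving it 15.
So 12 × 14 + 1 = 169 students are required.

169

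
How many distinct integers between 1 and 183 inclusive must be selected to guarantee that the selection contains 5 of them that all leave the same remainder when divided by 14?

57

The 14 residue classes mod 14 are the pigeonholes.
With 56 integers one could put 4 in each residue class and have no class reach 5.
The 57th integer pushes some class to 5, so 14·4 + 1 = 57.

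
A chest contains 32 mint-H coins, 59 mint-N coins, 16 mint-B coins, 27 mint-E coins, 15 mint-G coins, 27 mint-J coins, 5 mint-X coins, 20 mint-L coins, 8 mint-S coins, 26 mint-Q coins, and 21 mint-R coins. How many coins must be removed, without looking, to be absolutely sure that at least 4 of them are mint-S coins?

252

In the worst case for collecting mint-S coins, every non-mint-S coin comes out first.
There are 32 + 59 + 16 + 27 + 15 + 27 + 5 + 20 + 26 + 21 = 248 non-mint-S coins altogether.
After those, each further coin must be mint-S, so 248 + 4 = 252 draws guarantee 4 mint-S coins.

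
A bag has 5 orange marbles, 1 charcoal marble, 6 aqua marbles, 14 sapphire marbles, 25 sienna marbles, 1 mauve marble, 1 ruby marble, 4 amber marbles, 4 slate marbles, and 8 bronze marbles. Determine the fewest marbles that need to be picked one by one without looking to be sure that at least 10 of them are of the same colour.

49

An adversary could hand out at most 9 marbles per colour (8 colours run out sooner): 5 + 1 + 6 + 9 + 9 + 1 + 1 + 4 + 4 + 8 = 48 marbles and still no colour has 10.
By the pigeonhole principle, one more marble lands in a colour already at 9, so 49 draws are enough and 48 are not.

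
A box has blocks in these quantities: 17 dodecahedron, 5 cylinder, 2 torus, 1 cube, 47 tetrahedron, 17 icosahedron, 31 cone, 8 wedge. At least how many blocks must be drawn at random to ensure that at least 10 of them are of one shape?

The 8 shapes are the holes; the blocks drawn are the pigeons.
To avoid 10 of any one shape, the worst case takes at most 9 of each shape, or every block of a shape that has fewer than 9.
That gives 9 + 5 + 2 + 1 + 9 + 9 + 9 + 8 = 52 blocks with no shape reaching 10.
The next block forces some shape to 10, so 52 + 1 = 53.

53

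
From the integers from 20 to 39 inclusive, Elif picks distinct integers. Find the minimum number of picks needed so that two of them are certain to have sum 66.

Group the elements by complementary pair {x, 66−x}: {27,39}, {28,38}, {29,37}, …, giving 6 two-element pairs, the single value 33 (it cannot pair with itself since the integers are distinct), and 7 integers whose partner 66−x falls outside [20,39].
Treating each of those 14 groups as a pigeonhole, one can pick one integer per group — 14 integers — with no two summing to 66.
The 15th integer lands in an occupied pair, forcing a sum of 66.

15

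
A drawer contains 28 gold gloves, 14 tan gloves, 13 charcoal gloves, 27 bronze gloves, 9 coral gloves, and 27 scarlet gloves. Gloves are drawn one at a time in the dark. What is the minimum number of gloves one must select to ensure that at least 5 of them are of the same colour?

Pigeonhole: put each drawn glove into a box by colour. The largest draw with every box below 5 takes min(count, 4) from each colour.
Σ min(cᵢ, 4) = 4 + 4 + 4 + 4 + 4 + 4 = 24.
Draw number 24 + 1 = 25 must push one box to 5.

25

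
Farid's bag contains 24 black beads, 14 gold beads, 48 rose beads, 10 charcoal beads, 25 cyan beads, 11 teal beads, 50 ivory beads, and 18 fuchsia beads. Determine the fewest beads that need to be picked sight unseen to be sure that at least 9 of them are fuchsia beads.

191

In the worst case for collecting fuchsia beads, every non-fuchsia bead comes out first.
There are 24 + 14 + 48 + 10 + 25 + 11 + 50 = 182 non-fuchsia beads altogether.
After those, each further bead must be fuchsia, so 182 + 9 = 191 draws guarantee 9 fuchsia beads.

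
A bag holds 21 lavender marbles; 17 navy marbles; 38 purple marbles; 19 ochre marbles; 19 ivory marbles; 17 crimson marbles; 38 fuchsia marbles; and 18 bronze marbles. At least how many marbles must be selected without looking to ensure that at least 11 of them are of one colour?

81

The 8 colours are the holes; the marbles drawn are the pigeons.
To avoid 11 of any one colour, the worst case takes at most 10 of each colour.
That gives 10 + 10 + 10 + 10 + 10 + 10 + 10 + 10 = 80 marbles with no colour reaching 11.
The next marble forces some colour to 11, so 80 + 1 = 81.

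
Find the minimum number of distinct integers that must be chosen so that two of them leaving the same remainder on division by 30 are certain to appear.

The 30 residue classes mod 30 are the pigeonholes.
With 30 integers one could put 1 in each residue class and have no class reach 2.
The 31st integer pushes some class to 2, so 30·1 + 1 = 31.

31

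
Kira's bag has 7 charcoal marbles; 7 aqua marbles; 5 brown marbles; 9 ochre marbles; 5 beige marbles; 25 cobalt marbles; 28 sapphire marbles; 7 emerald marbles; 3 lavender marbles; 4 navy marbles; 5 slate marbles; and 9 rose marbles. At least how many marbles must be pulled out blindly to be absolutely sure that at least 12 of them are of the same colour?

84

An adversary could hand out at most 11 marbles per colour (10 colours run out sooner): 7 + 7 + 5 + 9 + 5 + 11 + 11 + 7 + 3 + 4 + 5 + 9 = 83 marbles and still no colour has 12.
By the pigeonhole principle, one more marble lands in a colour already at 11, so 84 draws are enough and 83 are not.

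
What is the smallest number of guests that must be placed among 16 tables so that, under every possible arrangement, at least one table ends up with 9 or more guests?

With 128 guests one could put exactly 8 in each of the 16 tables, and no table would reach 9.
Pigeonhole: one more guest must land in a table that already has 8, giving it 9.
So 16 × 8 + 1 = 129 guests are required.

129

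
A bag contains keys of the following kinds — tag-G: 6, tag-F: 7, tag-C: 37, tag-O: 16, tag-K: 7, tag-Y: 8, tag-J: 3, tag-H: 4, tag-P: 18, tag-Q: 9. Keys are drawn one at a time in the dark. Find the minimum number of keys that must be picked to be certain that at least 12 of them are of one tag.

Put each drawn key into a box by tag. The largest draw with every box below 12 takes min(count, 11) from each tag; tags with fewer than 11 contribute all they have.
Σ min(cᵢ, 11) = 6 + 7 + 11 + 11 + 7 + 8 + 3 + 4 + 11 + 9 = 77.
Draw number 77 + 1 = 78 must push one box to 12.

78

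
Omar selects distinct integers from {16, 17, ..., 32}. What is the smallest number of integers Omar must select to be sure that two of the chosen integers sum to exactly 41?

13

A set avoiding the sum 41 can contain at most one of each pair {x, 41−x}, plus the 7 elements whose complement lies outside the range.
The integers 21, …, 32 (12 of them) are such a set: any two sum to at least 21+22 = 43 > 41.
By the pigeonhole principle, any 13th integer completes one of the 5 pairs, so 13 choices force a sum of 41.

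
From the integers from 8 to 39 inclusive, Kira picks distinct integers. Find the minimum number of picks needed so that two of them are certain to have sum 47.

Two chosen integers sum to 47 exactly when both halves of some pair {x, 47−x} with 8 ≤ x ≤ 47−x ≤ 39 are chosen — 16 such pairs.
Every element belongs to one of those pairs, so the worst case picks one from each: 16 integers.
By pigeonhole, the 17th integer has to be the second member of some pair, so 16 + 1 = 17.

17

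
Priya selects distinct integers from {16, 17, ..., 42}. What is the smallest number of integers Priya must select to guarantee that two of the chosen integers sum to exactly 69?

20

A set avoiding the sum 69 can contain at most one of each pair {x, 69−x}, plus the 11 elements whose complement lies outside the range.
The integers 16, …, 34 (19 of them) are such a set: any two sum to at least 16+17 = 33 and at most 33+34 = 67 < 69.
Any 20th integer completes one of the 8 pairs, so 20 choices force a sum of 69.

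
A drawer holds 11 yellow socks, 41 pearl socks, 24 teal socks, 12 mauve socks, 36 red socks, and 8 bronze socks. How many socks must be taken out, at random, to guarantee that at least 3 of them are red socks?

99

In the worst case for collecting red socks, every non-red sock comes out first.
There are 11 + 41 + 24 + 12 + 8 = 96 non-red socks altogether.
After those, each further sock must be red, so 96 + 3 = 99 draws guarantee 3 red socks.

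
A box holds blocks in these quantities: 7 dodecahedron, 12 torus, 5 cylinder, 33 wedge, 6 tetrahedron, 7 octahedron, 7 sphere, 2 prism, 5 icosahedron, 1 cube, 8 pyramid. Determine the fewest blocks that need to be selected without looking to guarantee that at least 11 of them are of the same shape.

69

By the pigeonhole principle, the 11 shapes are the holes; the blocks drawn are the pigeons.
To avoid 11 of any one shape, the worst case takes at most 10 of each shape, or every block of a shape that has fewer than 10.
That gives 7 + 10 + 5 + 10 + 6 + 7 + 7 + 2 + 5 + 1 + 8 = 68 blocks with no shape reaching 11.
The next block forces some shape to 11, so 68 + 1 = 69.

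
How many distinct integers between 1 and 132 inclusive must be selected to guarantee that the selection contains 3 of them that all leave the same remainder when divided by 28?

57

By pigeonhole, the 28 residue classes mod 28 are the pigeonholes.
With 56 integers one could put 2 in each residue class and have no class reach 3.
The 57th integer pushes some class to 3, so 28·2 + 1 = 57.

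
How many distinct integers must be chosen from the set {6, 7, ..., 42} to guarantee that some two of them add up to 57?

24

A set avoiding the sum 57 can contain at most one of each pair {x, 57−x}, plus the 9 elements whose complement lies outside the range.
The integers 6, …, 28 (23 of them) are such a set: any two sum to at least 6+7 = 13 and at most 27+28 = 55 < 57.
By pigeonhole, any 24th integer completes one of the 14 pairs, so 24 choices force a sum of 57.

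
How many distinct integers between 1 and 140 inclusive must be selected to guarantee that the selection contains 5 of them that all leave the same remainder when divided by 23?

The 23 residue classes mod 23 are the pigeonholes.
With 92 integers one could put 4 in each residue class and have no class reach 5.
The 93rd integer pushes some class to 5, so 23·4 + 1 = 93.

93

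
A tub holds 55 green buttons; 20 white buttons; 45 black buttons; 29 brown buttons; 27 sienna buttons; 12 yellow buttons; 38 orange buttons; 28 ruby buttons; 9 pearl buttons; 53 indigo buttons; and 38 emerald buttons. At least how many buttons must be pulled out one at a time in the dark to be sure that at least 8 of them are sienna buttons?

In the worst case for collecting sienna buttons, every non-sienna button comes out first.
There are 55 + 20 + 45 + 29 + 12 + 38 + 28 + 9 + 53 + 38 = 327 non-sienna buttons altogether.
After those, each further button must be sienna, so 327 + 8 = 335 draws guarantee 8 sienna buttons.

335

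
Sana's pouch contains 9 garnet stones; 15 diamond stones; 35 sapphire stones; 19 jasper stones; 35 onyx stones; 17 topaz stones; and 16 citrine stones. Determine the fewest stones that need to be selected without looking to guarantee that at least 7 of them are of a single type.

43

Put each drawn stone into a box by type. The largest draw with every box below 7 takes min(count, 6) from each type.
Σ min(cᵢ, 6) = 6 + 6 + 6 + 6 + 6 + 6 + 6 = 42.
Draw number 42 + 1 = 43 must push one box to 7.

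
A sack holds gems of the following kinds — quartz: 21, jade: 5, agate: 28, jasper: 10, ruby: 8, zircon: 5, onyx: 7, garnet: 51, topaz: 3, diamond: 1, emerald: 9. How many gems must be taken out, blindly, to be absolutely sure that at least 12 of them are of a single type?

82

An adversary could hand out at most 11 gems per type (8 types run out sooner): 11 + 5 + 11 + 10 + 8 + 5 + 7 + 11 + 3 + 1 + 9 = 81 gems and still no type has 12.
By pigeonhole, one more gem lands in a type already at 11, so 82 draws are enough and 81 are not.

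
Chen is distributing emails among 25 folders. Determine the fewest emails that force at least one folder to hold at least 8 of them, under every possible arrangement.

With 175 emails one could put exactly 7 in each of the 25 folders, and no folder would reach 8.
By pigeonhole, one more email must land in a folder that already has 7, giving it 8.
So 25 × 7 + 1 = 176 emails are required.

176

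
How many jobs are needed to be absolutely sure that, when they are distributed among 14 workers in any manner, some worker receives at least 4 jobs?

43

With 42 jobs one could put exactly 3 in each of the 14 workers, and no worker would reach 4.
Pigeonhole: one more job must land in a worker that already has 3, giving it 4.
So 14 × 3 + 1 = 43 jobs are required.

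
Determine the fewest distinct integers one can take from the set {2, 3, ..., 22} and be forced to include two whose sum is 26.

Two chosen integers sum to 26 exactly when both halves of some pair {x, 26−x} with 4 ≤ x ≤ 26−x ≤ 22 are chosen — 9 such pairs.
The remaining 3 elements (those with no distinct partner in range) can never complete a 26-sum, so the worst case takes all of them and one from each pair: 3 + 9 = 12.
The 13th integer has to be the second member of some pair, so 12 + 1 = 13.

13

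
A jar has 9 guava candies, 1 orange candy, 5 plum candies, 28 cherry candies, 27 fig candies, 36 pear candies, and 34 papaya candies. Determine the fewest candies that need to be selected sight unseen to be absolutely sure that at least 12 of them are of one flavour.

60

By the pigeonhole principle, put each drawn candy into a box by flavour. The largest draw with every box below 12 takes min(count, 11) from each flavour; flavours with fewer than 11 contribute all they have.
Σ min(cᵢ, 11) = 9 + 1 + 5 + 11 + 11 + 11 + 11 = 59.
Draw number 59 + 1 = 60 must push one box to 12.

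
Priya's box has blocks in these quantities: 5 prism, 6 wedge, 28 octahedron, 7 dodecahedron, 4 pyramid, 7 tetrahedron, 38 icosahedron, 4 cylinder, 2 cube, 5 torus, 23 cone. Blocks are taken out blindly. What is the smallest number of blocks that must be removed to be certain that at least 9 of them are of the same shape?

65

An adversary could hand out at most 8 blocks per shape (8 shapes run out sooner): 5 + 6 + 8 + 7 + 4 + 7 + 8 + 4 + 2 + 5 + 8 = 64 blocks and still no shape has 9.
One more block lands in a shape already at 8, so 65 draws are enough and 64 are not.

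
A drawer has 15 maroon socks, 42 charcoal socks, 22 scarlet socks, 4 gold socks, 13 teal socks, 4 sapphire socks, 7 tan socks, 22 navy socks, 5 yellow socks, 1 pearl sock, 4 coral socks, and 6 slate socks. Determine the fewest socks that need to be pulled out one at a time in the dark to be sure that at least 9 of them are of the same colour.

72

An adversary could hand out at most 8 socks per colour (7 colours run out sooner): 8 + 8 + 8 + 4 + 8 + 4 + 7 + 8 + 5 + 1 + 4 + 6 = 71 socks and still no colour has 9.
By the pigeonhole principle, one more sock lands in a colour already at 8, so 72 draws are enough and 71 are not.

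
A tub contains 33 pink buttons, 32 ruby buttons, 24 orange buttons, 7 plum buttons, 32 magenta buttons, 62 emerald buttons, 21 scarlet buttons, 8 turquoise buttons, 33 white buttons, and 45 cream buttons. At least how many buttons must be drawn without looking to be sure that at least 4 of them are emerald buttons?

In the worst case for collecting emerald buttons, every non-emerald button comes out first.
There are 33 + 32 + 24 + 7 + 32 + 21 + 8 + 33 + 45 = 235 non-emerald buttons altogether.
After those, each further button must be emerald, so 235 + 4 = 239 draws guarantee 4 emerald buttons.

239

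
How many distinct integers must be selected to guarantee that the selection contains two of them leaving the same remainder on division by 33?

34

The 33 residue classes mod 33 are the pigeonholes.
With 33 integers one could put 1 in each residue class and have no class reach 2.
The 34th integer pushes some class to 2, so 33·1 + 1 = 34.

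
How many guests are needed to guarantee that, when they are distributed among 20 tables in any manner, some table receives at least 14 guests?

With 260 guests one could put exactly 13 in each of the 20 tables, and no table would reach 14.
One more guest must land in a table that already has 13, giving it 14.
So 20 × 13 + 1 = 261 guests are required.

261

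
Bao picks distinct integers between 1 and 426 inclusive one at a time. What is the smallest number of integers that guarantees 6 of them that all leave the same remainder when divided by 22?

111

By the pigeonhole principle, the 22 residue classes mod 22 are the pigeonholes.
With 110 integers one could put 5 in each residue class and have no class reach 6.
The 111th integer pushes some class to 6, so 22·5 + 1 = 111.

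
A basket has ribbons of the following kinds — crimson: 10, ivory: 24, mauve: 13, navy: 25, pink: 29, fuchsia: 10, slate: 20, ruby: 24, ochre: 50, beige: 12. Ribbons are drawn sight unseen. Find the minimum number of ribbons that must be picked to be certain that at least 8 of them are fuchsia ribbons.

In the worst case for collecting fuchsia ribbons, every non-fuchsia ribbon comes out first.
There are 10 + 24 + 13 + 25 + 29 + 20 + 24 + 50 + 12 = 207 non-fuchsia ribbons altogether.
After those, each further ribbon must be fuchsia, so 207 + 8 = 215 draws guarantee 8 fuchsia ribbons.

215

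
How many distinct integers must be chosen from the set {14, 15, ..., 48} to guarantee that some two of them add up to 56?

22

Two chosen integers sum to 56 exactly when both halves of some pair {x, 56−x} with 14 ≤ x ≤ 56−x ≤ 42 are chosen — 14 such pairs.
The remaining 7 elements (those with no distinct partner in range) can never complete a 56-sum, so the worst case takes all of them and one from each pair: 7 + 14 = 21.
By pigeonhole, the 22nd integer has to be the second member of some pair, so 21 + 1 = 22.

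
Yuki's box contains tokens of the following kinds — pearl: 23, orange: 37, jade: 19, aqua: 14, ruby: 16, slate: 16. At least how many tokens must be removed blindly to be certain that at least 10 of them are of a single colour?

55

By the pigeonhole principle, the 6 colours are the holes; the tokens drawn are the pigeons.
To avoid 10 of any one colour, the worst case takes at most 9 of each colour.
That gives 9 + 9 + 9 + 9 + 9 + 9 = 54 tokens with no colour reaching 10.
The next token forces some colour to 10, so 54 + 1 = 55.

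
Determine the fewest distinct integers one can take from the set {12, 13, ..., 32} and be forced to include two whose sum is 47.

A set avoiding the sum 47 can contain at most one of each pair {x, 47−x}, plus the 3 elements whose complement lies outside the range.
The integers 12, …, 23 (12 of them) are such a set: any two sum to at least 12+13 = 25 and at most 22+23 = 45 < 47.
By the pigeonhole principle, any 13th integer completes one of the 9 pairs, so 13 choices force a sum of 47.

13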